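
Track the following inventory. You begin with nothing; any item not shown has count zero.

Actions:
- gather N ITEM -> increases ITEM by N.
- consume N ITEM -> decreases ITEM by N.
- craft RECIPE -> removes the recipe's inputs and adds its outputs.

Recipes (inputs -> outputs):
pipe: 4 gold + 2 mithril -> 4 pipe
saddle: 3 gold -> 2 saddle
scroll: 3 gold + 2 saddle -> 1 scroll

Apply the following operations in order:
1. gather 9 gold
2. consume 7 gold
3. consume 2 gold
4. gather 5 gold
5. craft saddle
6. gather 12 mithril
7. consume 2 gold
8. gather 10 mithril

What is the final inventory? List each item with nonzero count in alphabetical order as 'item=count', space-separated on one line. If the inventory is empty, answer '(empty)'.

Answer: mithril=22 saddle=2

Derivation:
After 1 (gather 9 gold): gold=9
After 2 (consume 7 gold): gold=2
After 3 (consume 2 gold): (empty)
After 4 (gather 5 gold): gold=5
After 5 (craft saddle): gold=2 saddle=2
After 6 (gather 12 mithril): gold=2 mithril=12 saddle=2
After 7 (consume 2 gold): mithril=12 saddle=2
After 8 (gather 10 mithril): mithril=22 saddle=2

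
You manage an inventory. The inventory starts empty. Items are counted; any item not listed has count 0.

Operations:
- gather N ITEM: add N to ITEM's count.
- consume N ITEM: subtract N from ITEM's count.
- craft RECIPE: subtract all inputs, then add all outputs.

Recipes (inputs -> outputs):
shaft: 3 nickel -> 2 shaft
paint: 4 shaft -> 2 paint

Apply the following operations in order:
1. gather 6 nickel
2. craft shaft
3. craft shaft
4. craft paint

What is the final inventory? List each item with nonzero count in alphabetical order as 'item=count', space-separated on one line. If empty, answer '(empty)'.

Answer: paint=2

Derivation:
After 1 (gather 6 nickel): nickel=6
After 2 (craft shaft): nickel=3 shaft=2
After 3 (craft shaft): shaft=4
After 4 (craft paint): paint=2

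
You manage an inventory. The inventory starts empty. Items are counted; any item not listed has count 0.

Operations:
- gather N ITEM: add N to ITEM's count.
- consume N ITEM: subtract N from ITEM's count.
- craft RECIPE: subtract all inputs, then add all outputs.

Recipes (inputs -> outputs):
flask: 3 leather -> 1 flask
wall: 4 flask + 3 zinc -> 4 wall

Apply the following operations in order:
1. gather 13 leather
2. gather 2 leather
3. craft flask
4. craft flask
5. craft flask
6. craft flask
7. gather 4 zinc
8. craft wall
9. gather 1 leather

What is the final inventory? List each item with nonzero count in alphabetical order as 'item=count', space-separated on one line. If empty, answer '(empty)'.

After 1 (gather 13 leather): leather=13
After 2 (gather 2 leather): leather=15
After 3 (craft flask): flask=1 leather=12
After 4 (craft flask): flask=2 leather=9
After 5 (craft flask): flask=3 leather=6
After 6 (craft flask): flask=4 leather=3
After 7 (gather 4 zinc): flask=4 leather=3 zinc=4
After 8 (craft wall): leather=3 wall=4 zinc=1
After 9 (gather 1 leather): leather=4 wall=4 zinc=1

Answer: leather=4 wall=4 zinc=1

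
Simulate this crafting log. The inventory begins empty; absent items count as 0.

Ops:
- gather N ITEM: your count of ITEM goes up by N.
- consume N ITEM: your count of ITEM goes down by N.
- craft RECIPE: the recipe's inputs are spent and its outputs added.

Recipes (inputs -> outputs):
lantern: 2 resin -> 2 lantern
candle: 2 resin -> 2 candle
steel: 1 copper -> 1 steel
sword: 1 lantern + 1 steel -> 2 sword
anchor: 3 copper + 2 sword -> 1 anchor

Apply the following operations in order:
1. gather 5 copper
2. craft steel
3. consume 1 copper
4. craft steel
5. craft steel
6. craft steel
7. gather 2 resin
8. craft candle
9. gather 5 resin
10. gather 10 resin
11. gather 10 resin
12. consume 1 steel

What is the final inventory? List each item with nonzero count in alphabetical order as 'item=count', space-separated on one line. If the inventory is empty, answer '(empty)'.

After 1 (gather 5 copper): copper=5
After 2 (craft steel): copper=4 steel=1
After 3 (consume 1 copper): copper=3 steel=1
After 4 (craft steel): copper=2 steel=2
After 5 (craft steel): copper=1 steel=3
After 6 (craft steel): steel=4
After 7 (gather 2 resin): resin=2 steel=4
After 8 (craft candle): candle=2 steel=4
After 9 (gather 5 resin): candle=2 resin=5 steel=4
After 10 (gather 10 resin): candle=2 resin=15 steel=4
After 11 (gather 10 resin): candle=2 resin=25 steel=4
After 12 (consume 1 steel): candle=2 resin=25 steel=3

Answer: candle=2 resin=25 steel=3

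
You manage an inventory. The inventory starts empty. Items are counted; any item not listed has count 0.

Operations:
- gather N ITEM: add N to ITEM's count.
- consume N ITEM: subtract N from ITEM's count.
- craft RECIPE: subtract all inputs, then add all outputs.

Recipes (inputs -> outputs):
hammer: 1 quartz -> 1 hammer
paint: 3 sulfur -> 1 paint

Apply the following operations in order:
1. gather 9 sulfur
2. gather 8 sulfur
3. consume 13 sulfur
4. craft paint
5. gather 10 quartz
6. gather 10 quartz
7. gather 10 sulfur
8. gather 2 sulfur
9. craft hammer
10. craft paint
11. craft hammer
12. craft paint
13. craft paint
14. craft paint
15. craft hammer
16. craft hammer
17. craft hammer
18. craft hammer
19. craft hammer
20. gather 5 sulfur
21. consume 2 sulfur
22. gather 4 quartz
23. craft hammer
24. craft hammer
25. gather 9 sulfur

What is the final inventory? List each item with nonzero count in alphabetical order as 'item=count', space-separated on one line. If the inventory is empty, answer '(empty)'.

Answer: hammer=9 paint=5 quartz=15 sulfur=13

Derivation:
After 1 (gather 9 sulfur): sulfur=9
After 2 (gather 8 sulfur): sulfur=17
After 3 (consume 13 sulfur): sulfur=4
After 4 (craft paint): paint=1 sulfur=1
After 5 (gather 10 quartz): paint=1 quartz=10 sulfur=1
After 6 (gather 10 quartz): paint=1 quartz=20 sulfur=1
After 7 (gather 10 sulfur): paint=1 quartz=20 sulfur=11
After 8 (gather 2 sulfur): paint=1 quartz=20 sulfur=13
After 9 (craft hammer): hammer=1 paint=1 quartz=19 sulfur=13
After 10 (craft paint): hammer=1 paint=2 quartz=19 sulfur=10
After 11 (craft hammer): hammer=2 paint=2 quartz=18 sulfur=10
After 12 (craft paint): hammer=2 paint=3 quartz=18 sulfur=7
After 13 (craft paint): hammer=2 paint=4 quartz=18 sulfur=4
After 14 (craft paint): hammer=2 paint=5 quartz=18 sulfur=1
After 15 (craft hammer): hammer=3 paint=5 quartz=17 sulfur=1
After 16 (craft hammer): hammer=4 paint=5 quartz=16 sulfur=1
After 17 (craft hammer): hammer=5 paint=5 quartz=15 sulfur=1
After 18 (craft hammer): hammer=6 paint=5 quartz=14 sulfur=1
After 19 (craft hammer): hammer=7 paint=5 quartz=13 sulfur=1
After 20 (gather 5 sulfur): hammer=7 paint=5 quartz=13 sulfur=6
After 21 (consume 2 sulfur): hammer=7 paint=5 quartz=13 sulfur=4
After 22 (gather 4 quartz): hammer=7 paint=5 quartz=17 sulfur=4
After 23 (craft hammer): hammer=8 paint=5 quartz=16 sulfur=4
After 24 (craft hammer): hammer=9 paint=5 quartz=15 sulfur=4
After 25 (gather 9 sulfur): hammer=9 paint=5 quartz=15 sulfur=13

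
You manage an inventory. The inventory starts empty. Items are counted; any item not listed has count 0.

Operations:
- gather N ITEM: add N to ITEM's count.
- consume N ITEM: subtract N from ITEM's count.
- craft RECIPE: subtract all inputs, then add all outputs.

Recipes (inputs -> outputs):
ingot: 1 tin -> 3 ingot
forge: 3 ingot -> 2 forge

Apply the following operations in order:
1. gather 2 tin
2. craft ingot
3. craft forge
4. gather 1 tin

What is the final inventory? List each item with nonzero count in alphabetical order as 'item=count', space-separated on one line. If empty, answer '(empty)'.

After 1 (gather 2 tin): tin=2
After 2 (craft ingot): ingot=3 tin=1
After 3 (craft forge): forge=2 tin=1
After 4 (gather 1 tin): forge=2 tin=2

Answer: forge=2 tin=2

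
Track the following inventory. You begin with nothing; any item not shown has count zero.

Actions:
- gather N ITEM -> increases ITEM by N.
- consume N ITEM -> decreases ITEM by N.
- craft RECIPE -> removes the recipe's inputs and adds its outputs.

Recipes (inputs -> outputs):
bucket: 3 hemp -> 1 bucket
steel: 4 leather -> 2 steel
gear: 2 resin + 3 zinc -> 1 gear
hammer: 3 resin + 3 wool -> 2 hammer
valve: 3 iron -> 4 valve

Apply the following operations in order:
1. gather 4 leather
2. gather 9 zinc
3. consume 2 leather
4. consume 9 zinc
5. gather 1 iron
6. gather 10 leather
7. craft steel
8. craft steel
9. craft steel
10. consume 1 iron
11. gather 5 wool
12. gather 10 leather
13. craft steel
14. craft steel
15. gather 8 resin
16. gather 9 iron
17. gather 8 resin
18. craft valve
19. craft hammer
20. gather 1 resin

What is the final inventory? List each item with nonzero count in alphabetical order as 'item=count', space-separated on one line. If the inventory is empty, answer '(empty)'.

Answer: hammer=2 iron=6 leather=2 resin=14 steel=10 valve=4 wool=2

Derivation:
After 1 (gather 4 leather): leather=4
After 2 (gather 9 zinc): leather=4 zinc=9
After 3 (consume 2 leather): leather=2 zinc=9
After 4 (consume 9 zinc): leather=2
After 5 (gather 1 iron): iron=1 leather=2
After 6 (gather 10 leather): iron=1 leather=12
After 7 (craft steel): iron=1 leather=8 steel=2
After 8 (craft steel): iron=1 leather=4 steel=4
After 9 (craft steel): iron=1 steel=6
After 10 (consume 1 iron): steel=6
After 11 (gather 5 wool): steel=6 wool=5
After 12 (gather 10 leather): leather=10 steel=6 wool=5
After 13 (craft steel): leather=6 steel=8 wool=5
After 14 (craft steel): leather=2 steel=10 wool=5
After 15 (gather 8 resin): leather=2 resin=8 steel=10 wool=5
After 16 (gather 9 iron): iron=9 leather=2 resin=8 steel=10 wool=5
After 17 (gather 8 resin): iron=9 leather=2 resin=16 steel=10 wool=5
After 18 (craft valve): iron=6 leather=2 resin=16 steel=10 valve=4 wool=5
After 19 (craft hammer): hammer=2 iron=6 leather=2 resin=13 steel=10 valve=4 wool=2
After 20 (gather 1 resin): hammer=2 iron=6 leather=2 resin=14 steel=10 valve=4 wool=2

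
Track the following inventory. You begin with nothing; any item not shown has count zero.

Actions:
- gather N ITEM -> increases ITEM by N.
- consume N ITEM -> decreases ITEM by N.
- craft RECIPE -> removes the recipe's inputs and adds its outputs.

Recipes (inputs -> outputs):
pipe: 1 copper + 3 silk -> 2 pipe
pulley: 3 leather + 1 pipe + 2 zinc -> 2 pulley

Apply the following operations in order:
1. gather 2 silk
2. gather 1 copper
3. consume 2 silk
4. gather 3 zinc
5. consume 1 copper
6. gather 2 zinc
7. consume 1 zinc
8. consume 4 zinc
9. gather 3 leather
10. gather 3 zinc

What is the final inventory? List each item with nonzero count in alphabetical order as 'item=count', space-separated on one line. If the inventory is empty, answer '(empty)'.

After 1 (gather 2 silk): silk=2
After 2 (gather 1 copper): copper=1 silk=2
After 3 (consume 2 silk): copper=1
After 4 (gather 3 zinc): copper=1 zinc=3
After 5 (consume 1 copper): zinc=3
After 6 (gather 2 zinc): zinc=5
After 7 (consume 1 zinc): zinc=4
After 8 (consume 4 zinc): (empty)
After 9 (gather 3 leather): leather=3
After 10 (gather 3 zinc): leather=3 zinc=3

Answer: leather=3 zinc=3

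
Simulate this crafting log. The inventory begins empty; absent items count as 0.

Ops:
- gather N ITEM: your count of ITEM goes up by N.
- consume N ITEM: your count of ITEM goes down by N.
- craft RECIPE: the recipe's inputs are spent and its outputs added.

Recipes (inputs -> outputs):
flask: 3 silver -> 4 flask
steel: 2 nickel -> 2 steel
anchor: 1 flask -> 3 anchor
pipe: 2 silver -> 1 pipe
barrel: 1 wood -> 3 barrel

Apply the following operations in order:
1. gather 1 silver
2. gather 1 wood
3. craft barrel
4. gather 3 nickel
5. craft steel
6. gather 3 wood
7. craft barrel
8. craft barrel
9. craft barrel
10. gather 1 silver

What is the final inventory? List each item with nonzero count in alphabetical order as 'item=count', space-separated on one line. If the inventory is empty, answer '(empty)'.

Answer: barrel=12 nickel=1 silver=2 steel=2

Derivation:
After 1 (gather 1 silver): silver=1
After 2 (gather 1 wood): silver=1 wood=1
After 3 (craft barrel): barrel=3 silver=1
After 4 (gather 3 nickel): barrel=3 nickel=3 silver=1
After 5 (craft steel): barrel=3 nickel=1 silver=1 steel=2
After 6 (gather 3 wood): barrel=3 nickel=1 silver=1 steel=2 wood=3
After 7 (craft barrel): barrel=6 nickel=1 silver=1 steel=2 wood=2
After 8 (craft barrel): barrel=9 nickel=1 silver=1 steel=2 wood=1
After 9 (craft barrel): barrel=12 nickel=1 silver=1 steel=2
After 10 (gather 1 silver): barrel=12 nickel=1 silver=2 steel=2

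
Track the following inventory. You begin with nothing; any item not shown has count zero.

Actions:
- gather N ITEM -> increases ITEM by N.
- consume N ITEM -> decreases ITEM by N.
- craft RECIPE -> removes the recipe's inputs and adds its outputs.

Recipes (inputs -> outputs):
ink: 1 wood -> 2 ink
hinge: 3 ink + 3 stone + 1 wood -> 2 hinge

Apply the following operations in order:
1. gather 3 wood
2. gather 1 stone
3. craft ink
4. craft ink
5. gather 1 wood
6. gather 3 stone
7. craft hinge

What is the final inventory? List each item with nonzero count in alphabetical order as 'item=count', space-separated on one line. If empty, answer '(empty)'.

After 1 (gather 3 wood): wood=3
After 2 (gather 1 stone): stone=1 wood=3
After 3 (craft ink): ink=2 stone=1 wood=2
After 4 (craft ink): ink=4 stone=1 wood=1
After 5 (gather 1 wood): ink=4 stone=1 wood=2
After 6 (gather 3 stone): ink=4 stone=4 wood=2
After 7 (craft hinge): hinge=2 ink=1 stone=1 wood=1

Answer: hinge=2 ink=1 stone=1 wood=1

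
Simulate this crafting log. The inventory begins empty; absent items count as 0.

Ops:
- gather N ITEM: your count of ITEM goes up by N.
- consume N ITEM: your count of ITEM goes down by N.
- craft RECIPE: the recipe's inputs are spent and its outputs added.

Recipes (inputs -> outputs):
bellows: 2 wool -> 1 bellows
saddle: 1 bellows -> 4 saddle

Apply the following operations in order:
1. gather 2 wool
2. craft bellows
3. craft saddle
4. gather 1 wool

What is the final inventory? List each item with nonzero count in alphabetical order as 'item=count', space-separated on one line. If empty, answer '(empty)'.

Answer: saddle=4 wool=1

Derivation:
After 1 (gather 2 wool): wool=2
After 2 (craft bellows): bellows=1
After 3 (craft saddle): saddle=4
After 4 (gather 1 wool): saddle=4 wool=1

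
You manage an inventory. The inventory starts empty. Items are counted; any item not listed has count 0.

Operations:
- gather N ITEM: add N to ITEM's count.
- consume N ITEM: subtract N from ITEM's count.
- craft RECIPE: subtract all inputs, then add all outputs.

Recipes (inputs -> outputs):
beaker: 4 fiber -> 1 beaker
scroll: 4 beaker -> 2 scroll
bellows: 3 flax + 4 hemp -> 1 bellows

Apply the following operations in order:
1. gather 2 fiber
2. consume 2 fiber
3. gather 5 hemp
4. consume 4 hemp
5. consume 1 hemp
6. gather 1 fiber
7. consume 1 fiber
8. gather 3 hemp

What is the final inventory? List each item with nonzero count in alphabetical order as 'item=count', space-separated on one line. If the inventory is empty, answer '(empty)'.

After 1 (gather 2 fiber): fiber=2
After 2 (consume 2 fiber): (empty)
After 3 (gather 5 hemp): hemp=5
After 4 (consume 4 hemp): hemp=1
After 5 (consume 1 hemp): (empty)
After 6 (gather 1 fiber): fiber=1
After 7 (consume 1 fiber): (empty)
After 8 (gather 3 hemp): hemp=3

Answer: hemp=3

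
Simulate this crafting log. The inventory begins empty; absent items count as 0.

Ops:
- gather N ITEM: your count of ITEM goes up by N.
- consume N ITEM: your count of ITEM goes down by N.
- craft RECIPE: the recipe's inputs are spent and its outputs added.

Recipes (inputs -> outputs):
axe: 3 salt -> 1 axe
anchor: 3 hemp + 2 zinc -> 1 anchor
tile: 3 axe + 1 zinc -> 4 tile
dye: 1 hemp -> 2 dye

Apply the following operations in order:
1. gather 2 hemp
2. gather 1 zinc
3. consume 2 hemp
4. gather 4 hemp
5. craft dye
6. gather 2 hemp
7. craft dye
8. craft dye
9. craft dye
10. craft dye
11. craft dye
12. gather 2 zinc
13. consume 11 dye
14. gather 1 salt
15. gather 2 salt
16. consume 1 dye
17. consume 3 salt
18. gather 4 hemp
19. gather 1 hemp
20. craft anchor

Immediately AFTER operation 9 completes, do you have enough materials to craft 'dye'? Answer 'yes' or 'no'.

Answer: yes

Derivation:
After 1 (gather 2 hemp): hemp=2
After 2 (gather 1 zinc): hemp=2 zinc=1
After 3 (consume 2 hemp): zinc=1
After 4 (gather 4 hemp): hemp=4 zinc=1
After 5 (craft dye): dye=2 hemp=3 zinc=1
After 6 (gather 2 hemp): dye=2 hemp=5 zinc=1
After 7 (craft dye): dye=4 hemp=4 zinc=1
After 8 (craft dye): dye=6 hemp=3 zinc=1
After 9 (craft dye): dye=8 hemp=2 zinc=1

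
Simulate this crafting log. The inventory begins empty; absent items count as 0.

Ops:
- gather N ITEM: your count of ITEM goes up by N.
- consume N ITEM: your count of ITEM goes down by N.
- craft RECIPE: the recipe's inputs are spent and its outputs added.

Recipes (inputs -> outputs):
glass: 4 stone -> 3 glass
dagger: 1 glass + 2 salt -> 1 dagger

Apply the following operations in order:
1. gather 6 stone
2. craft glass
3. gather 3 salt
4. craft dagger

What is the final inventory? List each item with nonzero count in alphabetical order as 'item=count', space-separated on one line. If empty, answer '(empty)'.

After 1 (gather 6 stone): stone=6
After 2 (craft glass): glass=3 stone=2
After 3 (gather 3 salt): glass=3 salt=3 stone=2
After 4 (craft dagger): dagger=1 glass=2 salt=1 stone=2

Answer: dagger=1 glass=2 salt=1 stone=2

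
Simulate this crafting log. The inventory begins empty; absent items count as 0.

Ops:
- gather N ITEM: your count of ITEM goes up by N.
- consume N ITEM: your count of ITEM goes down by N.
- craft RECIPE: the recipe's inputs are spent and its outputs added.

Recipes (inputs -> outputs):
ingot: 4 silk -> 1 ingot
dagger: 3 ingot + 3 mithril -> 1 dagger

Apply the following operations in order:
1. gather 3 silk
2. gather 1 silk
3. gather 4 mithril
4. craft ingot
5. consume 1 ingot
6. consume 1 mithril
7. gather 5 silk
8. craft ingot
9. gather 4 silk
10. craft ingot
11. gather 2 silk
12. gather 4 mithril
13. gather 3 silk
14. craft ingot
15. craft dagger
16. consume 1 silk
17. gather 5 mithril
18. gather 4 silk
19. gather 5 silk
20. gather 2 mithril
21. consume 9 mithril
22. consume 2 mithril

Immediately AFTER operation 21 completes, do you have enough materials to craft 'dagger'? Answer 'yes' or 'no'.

Answer: no

Derivation:
After 1 (gather 3 silk): silk=3
After 2 (gather 1 silk): silk=4
After 3 (gather 4 mithril): mithril=4 silk=4
After 4 (craft ingot): ingot=1 mithril=4
After 5 (consume 1 ingot): mithril=4
After 6 (consume 1 mithril): mithril=3
After 7 (gather 5 silk): mithril=3 silk=5
After 8 (craft ingot): ingot=1 mithril=3 silk=1
After 9 (gather 4 silk): ingot=1 mithril=3 silk=5
After 10 (craft ingot): ingot=2 mithril=3 silk=1
After 11 (gather 2 silk): ingot=2 mithril=3 silk=3
After 12 (gather 4 mithril): ingot=2 mithril=7 silk=3
After 13 (gather 3 silk): ingot=2 mithril=7 silk=6
After 14 (craft ingot): ingot=3 mithril=7 silk=2
After 15 (craft dagger): dagger=1 mithril=4 silk=2
After 16 (consume 1 silk): dagger=1 mithril=4 silk=1
After 17 (gather 5 mithril): dagger=1 mithril=9 silk=1
After 18 (gather 4 silk): dagger=1 mithril=9 silk=5
After 19 (gather 5 silk): dagger=1 mithril=9 silk=10
After 20 (gather 2 mithril): dagger=1 mithril=11 silk=10
After 21 (consume 9 mithril): dagger=1 mithril=2 silk=10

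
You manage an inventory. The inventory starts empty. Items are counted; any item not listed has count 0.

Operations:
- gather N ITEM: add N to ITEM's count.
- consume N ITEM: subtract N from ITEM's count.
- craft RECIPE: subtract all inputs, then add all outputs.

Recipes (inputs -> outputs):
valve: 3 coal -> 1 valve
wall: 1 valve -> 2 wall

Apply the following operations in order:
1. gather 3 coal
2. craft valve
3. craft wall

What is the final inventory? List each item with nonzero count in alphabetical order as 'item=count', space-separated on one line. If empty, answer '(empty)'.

After 1 (gather 3 coal): coal=3
After 2 (craft valve): valve=1
After 3 (craft wall): wall=2

Answer: wall=2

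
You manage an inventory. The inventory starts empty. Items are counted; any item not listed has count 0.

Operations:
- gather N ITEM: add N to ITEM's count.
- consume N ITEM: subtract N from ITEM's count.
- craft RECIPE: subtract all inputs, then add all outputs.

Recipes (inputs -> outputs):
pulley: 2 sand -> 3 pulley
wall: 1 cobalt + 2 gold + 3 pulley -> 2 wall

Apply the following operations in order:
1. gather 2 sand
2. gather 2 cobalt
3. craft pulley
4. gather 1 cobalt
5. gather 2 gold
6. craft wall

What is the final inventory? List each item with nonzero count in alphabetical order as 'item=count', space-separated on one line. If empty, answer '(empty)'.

Answer: cobalt=2 wall=2

Derivation:
After 1 (gather 2 sand): sand=2
After 2 (gather 2 cobalt): cobalt=2 sand=2
After 3 (craft pulley): cobalt=2 pulley=3
After 4 (gather 1 cobalt): cobalt=3 pulley=3
After 5 (gather 2 gold): cobalt=3 gold=2 pulley=3
After 6 (craft wall): cobalt=2 wall=2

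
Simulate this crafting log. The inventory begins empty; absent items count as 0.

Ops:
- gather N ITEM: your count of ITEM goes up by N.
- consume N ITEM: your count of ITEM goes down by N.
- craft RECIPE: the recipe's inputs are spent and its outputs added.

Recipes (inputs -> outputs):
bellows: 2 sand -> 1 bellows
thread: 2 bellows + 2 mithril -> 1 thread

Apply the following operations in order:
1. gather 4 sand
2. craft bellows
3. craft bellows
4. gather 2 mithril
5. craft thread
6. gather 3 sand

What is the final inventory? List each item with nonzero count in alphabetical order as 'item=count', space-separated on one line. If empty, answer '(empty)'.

After 1 (gather 4 sand): sand=4
After 2 (craft bellows): bellows=1 sand=2
After 3 (craft bellows): bellows=2
After 4 (gather 2 mithril): bellows=2 mithril=2
After 5 (craft thread): thread=1
After 6 (gather 3 sand): sand=3 thread=1

Answer: sand=3 thread=1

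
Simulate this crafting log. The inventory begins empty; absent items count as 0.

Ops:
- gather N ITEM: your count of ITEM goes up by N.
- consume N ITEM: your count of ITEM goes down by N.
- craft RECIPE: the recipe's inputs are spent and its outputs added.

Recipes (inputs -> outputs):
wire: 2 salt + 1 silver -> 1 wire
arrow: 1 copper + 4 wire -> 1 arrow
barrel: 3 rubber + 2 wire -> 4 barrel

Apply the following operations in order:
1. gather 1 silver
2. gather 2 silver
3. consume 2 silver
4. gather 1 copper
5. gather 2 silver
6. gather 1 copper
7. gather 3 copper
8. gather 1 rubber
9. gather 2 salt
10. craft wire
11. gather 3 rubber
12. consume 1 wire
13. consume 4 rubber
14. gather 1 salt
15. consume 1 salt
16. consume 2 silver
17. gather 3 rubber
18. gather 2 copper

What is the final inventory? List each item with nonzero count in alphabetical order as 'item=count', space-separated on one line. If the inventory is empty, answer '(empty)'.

Answer: copper=7 rubber=3

Derivation:
After 1 (gather 1 silver): silver=1
After 2 (gather 2 silver): silver=3
After 3 (consume 2 silver): silver=1
After 4 (gather 1 copper): copper=1 silver=1
After 5 (gather 2 silver): copper=1 silver=3
After 6 (gather 1 copper): copper=2 silver=3
After 7 (gather 3 copper): copper=5 silver=3
After 8 (gather 1 rubber): copper=5 rubber=1 silver=3
After 9 (gather 2 salt): copper=5 rubber=1 salt=2 silver=3
After 10 (craft wire): copper=5 rubber=1 silver=2 wire=1
After 11 (gather 3 rubber): copper=5 rubber=4 silver=2 wire=1
After 12 (consume 1 wire): copper=5 rubber=4 silver=2
After 13 (consume 4 rubber): copper=5 silver=2
After 14 (gather 1 salt): copper=5 salt=1 silver=2
After 15 (consume 1 salt): copper=5 silver=2
After 16 (consume 2 silver): copper=5
After 17 (gather 3 rubber): copper=5 rubber=3
After 18 (gather 2 copper): copper=7 rubber=3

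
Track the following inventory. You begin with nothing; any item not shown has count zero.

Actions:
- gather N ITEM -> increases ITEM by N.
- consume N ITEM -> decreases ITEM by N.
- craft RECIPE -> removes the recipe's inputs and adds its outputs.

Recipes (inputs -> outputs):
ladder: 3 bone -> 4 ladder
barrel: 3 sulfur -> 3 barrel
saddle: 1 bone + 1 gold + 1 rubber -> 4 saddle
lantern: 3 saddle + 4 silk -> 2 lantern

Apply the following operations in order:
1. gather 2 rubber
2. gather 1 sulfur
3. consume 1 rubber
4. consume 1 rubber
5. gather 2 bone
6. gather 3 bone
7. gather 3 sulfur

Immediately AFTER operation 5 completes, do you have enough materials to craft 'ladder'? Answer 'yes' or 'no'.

After 1 (gather 2 rubber): rubber=2
After 2 (gather 1 sulfur): rubber=2 sulfur=1
After 3 (consume 1 rubber): rubber=1 sulfur=1
After 4 (consume 1 rubber): sulfur=1
After 5 (gather 2 bone): bone=2 sulfur=1

Answer: no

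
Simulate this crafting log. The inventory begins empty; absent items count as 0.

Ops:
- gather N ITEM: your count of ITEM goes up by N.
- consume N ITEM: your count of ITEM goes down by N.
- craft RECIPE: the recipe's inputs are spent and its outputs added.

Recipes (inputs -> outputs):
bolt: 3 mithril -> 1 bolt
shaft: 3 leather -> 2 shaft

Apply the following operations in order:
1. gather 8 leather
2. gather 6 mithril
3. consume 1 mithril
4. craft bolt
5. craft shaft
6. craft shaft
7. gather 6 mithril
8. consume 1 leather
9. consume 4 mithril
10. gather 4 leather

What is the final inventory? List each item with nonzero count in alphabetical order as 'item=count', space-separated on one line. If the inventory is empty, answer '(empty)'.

After 1 (gather 8 leather): leather=8
After 2 (gather 6 mithril): leather=8 mithril=6
After 3 (consume 1 mithril): leather=8 mithril=5
After 4 (craft bolt): bolt=1 leather=8 mithril=2
After 5 (craft shaft): bolt=1 leather=5 mithril=2 shaft=2
After 6 (craft shaft): bolt=1 leather=2 mithril=2 shaft=4
After 7 (gather 6 mithril): bolt=1 leather=2 mithril=8 shaft=4
After 8 (consume 1 leather): bolt=1 leather=1 mithril=8 shaft=4
After 9 (consume 4 mithril): bolt=1 leather=1 mithril=4 shaft=4
After 10 (gather 4 leather): bolt=1 leather=5 mithril=4 shaft=4

Answer: bolt=1 leather=5 mithril=4 shaft=4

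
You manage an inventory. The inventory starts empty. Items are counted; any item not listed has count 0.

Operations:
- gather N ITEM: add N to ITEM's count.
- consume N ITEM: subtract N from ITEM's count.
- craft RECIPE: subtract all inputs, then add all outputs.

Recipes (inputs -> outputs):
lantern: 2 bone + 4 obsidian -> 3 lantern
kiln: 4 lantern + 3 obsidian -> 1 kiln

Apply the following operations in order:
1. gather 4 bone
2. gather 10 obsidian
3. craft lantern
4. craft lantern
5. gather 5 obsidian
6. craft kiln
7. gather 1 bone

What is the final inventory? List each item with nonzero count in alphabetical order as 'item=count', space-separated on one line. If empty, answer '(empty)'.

Answer: bone=1 kiln=1 lantern=2 obsidian=4

Derivation:
After 1 (gather 4 bone): bone=4
After 2 (gather 10 obsidian): bone=4 obsidian=10
After 3 (craft lantern): bone=2 lantern=3 obsidian=6
After 4 (craft lantern): lantern=6 obsidian=2
After 5 (gather 5 obsidian): lantern=6 obsidian=7
After 6 (craft kiln): kiln=1 lantern=2 obsidian=4
After 7 (gather 1 bone): bone=1 kiln=1 lantern=2 obsidian=4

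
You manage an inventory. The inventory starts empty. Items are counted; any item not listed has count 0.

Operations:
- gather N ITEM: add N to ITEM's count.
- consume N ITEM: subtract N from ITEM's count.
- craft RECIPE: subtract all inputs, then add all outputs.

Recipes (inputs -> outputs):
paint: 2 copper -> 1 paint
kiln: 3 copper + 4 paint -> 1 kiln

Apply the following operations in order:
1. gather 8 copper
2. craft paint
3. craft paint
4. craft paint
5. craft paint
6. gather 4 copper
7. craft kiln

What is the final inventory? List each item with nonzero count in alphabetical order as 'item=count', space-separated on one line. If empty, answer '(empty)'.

Answer: copper=1 kiln=1

Derivation:
After 1 (gather 8 copper): copper=8
After 2 (craft paint): copper=6 paint=1
After 3 (craft paint): copper=4 paint=2
After 4 (craft paint): copper=2 paint=3
After 5 (craft paint): paint=4
After 6 (gather 4 copper): copper=4 paint=4
After 7 (craft kiln): copper=1 kiln=1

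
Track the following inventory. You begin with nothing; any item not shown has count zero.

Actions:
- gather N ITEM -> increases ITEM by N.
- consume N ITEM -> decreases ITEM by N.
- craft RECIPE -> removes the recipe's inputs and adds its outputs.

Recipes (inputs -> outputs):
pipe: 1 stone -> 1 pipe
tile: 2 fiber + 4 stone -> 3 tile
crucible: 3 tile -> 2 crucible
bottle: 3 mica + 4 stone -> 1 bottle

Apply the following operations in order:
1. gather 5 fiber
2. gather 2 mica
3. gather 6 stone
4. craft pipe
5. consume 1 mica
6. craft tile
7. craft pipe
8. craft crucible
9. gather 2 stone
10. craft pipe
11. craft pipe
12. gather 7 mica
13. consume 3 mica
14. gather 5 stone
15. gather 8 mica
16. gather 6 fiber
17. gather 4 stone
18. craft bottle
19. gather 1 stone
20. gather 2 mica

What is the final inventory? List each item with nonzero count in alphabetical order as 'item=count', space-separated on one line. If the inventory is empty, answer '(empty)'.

Answer: bottle=1 crucible=2 fiber=9 mica=12 pipe=4 stone=6

Derivation:
After 1 (gather 5 fiber): fiber=5
After 2 (gather 2 mica): fiber=5 mica=2
After 3 (gather 6 stone): fiber=5 mica=2 stone=6
After 4 (craft pipe): fiber=5 mica=2 pipe=1 stone=5
After 5 (consume 1 mica): fiber=5 mica=1 pipe=1 stone=5
After 6 (craft tile): fiber=3 mica=1 pipe=1 stone=1 tile=3
After 7 (craft pipe): fiber=3 mica=1 pipe=2 tile=3
After 8 (craft crucible): crucible=2 fiber=3 mica=1 pipe=2
After 9 (gather 2 stone): crucible=2 fiber=3 mica=1 pipe=2 stone=2
After 10 (craft pipe): crucible=2 fiber=3 mica=1 pipe=3 stone=1
After 11 (craft pipe): crucible=2 fiber=3 mica=1 pipe=4
After 12 (gather 7 mica): crucible=2 fiber=3 mica=8 pipe=4
After 13 (consume 3 mica): crucible=2 fiber=3 mica=5 pipe=4
After 14 (gather 5 stone): crucible=2 fiber=3 mica=5 pipe=4 stone=5
After 15 (gather 8 mica): crucible=2 fiber=3 mica=13 pipe=4 stone=5
After 16 (gather 6 fiber): crucible=2 fiber=9 mica=13 pipe=4 stone=5
After 17 (gather 4 stone): crucible=2 fiber=9 mica=13 pipe=4 stone=9
After 18 (craft bottle): bottle=1 crucible=2 fiber=9 mica=10 pipe=4 stone=5
After 19 (gather 1 stone): bottle=1 crucible=2 fiber=9 mica=10 pipe=4 stone=6
After 20 (gather 2 mica): bottle=1 crucible=2 fiber=9 mica=12 pipe=4 stone=6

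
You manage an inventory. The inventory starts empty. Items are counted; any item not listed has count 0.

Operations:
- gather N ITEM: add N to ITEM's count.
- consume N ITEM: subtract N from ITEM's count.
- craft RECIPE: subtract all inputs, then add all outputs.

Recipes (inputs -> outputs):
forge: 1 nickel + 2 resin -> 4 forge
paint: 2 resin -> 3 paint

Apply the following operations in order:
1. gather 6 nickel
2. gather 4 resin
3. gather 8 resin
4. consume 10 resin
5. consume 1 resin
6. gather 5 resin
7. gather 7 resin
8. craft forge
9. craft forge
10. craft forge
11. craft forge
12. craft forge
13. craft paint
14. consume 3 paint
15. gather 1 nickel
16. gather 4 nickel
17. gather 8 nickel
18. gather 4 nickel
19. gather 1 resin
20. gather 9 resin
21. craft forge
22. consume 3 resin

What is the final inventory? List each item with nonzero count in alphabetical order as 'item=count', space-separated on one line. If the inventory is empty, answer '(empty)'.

After 1 (gather 6 nickel): nickel=6
After 2 (gather 4 resin): nickel=6 resin=4
After 3 (gather 8 resin): nickel=6 resin=12
After 4 (consume 10 resin): nickel=6 resin=2
After 5 (consume 1 resin): nickel=6 resin=1
After 6 (gather 5 resin): nickel=6 resin=6
After 7 (gather 7 resin): nickel=6 resin=13
After 8 (craft forge): forge=4 nickel=5 resin=11
After 9 (craft forge): forge=8 nickel=4 resin=9
After 10 (craft forge): forge=12 nickel=3 resin=7
After 11 (craft forge): forge=16 nickel=2 resin=5
After 12 (craft forge): forge=20 nickel=1 resin=3
After 13 (craft paint): forge=20 nickel=1 paint=3 resin=1
After 14 (consume 3 paint): forge=20 nickel=1 resin=1
After 15 (gather 1 nickel): forge=20 nickel=2 resin=1
After 16 (gather 4 nickel): forge=20 nickel=6 resin=1
After 17 (gather 8 nickel): forge=20 nickel=14 resin=1
After 18 (gather 4 nickel): forge=20 nickel=18 resin=1
After 19 (gather 1 resin): forge=20 nickel=18 resin=2
After 20 (gather 9 resin): forge=20 nickel=18 resin=11
After 21 (craft forge): forge=24 nickel=17 resin=9
After 22 (consume 3 resin): forge=24 nickel=17 resin=6

Answer: forge=24 nickel=17 resin=6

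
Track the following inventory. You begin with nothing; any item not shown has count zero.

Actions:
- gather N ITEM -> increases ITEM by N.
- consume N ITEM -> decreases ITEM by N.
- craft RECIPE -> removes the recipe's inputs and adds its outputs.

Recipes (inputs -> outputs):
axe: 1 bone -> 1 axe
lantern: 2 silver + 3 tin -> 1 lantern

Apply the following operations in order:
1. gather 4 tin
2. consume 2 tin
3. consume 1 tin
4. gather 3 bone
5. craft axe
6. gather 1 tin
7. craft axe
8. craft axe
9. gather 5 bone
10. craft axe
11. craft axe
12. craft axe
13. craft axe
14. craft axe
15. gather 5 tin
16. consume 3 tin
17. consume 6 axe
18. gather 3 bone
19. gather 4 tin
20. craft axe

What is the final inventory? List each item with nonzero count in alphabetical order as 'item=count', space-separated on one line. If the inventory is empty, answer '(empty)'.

Answer: axe=3 bone=2 tin=8

Derivation:
After 1 (gather 4 tin): tin=4
After 2 (consume 2 tin): tin=2
After 3 (consume 1 tin): tin=1
After 4 (gather 3 bone): bone=3 tin=1
After 5 (craft axe): axe=1 bone=2 tin=1
After 6 (gather 1 tin): axe=1 bone=2 tin=2
After 7 (craft axe): axe=2 bone=1 tin=2
After 8 (craft axe): axe=3 tin=2
After 9 (gather 5 bone): axe=3 bone=5 tin=2
After 10 (craft axe): axe=4 bone=4 tin=2
After 11 (craft axe): axe=5 bone=3 tin=2
After 12 (craft axe): axe=6 bone=2 tin=2
After 13 (craft axe): axe=7 bone=1 tin=2
After 14 (craft axe): axe=8 tin=2
After 15 (gather 5 tin): axe=8 tin=7
After 16 (consume 3 tin): axe=8 tin=4
After 17 (consume 6 axe): axe=2 tin=4
After 18 (gather 3 bone): axe=2 bone=3 tin=4
After 19 (gather 4 tin): axe=2 bone=3 tin=8
After 20 (craft axe): axe=3 bone=2 tin=8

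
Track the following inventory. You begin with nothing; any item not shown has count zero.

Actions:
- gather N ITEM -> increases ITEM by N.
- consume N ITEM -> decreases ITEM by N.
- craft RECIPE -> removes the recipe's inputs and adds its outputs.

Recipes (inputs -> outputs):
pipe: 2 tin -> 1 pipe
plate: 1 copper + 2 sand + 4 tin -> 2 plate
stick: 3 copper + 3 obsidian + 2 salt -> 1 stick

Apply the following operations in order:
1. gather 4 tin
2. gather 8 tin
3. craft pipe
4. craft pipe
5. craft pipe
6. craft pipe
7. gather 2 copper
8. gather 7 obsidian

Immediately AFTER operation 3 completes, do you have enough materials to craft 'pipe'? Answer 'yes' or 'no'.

Answer: yes

Derivation:
After 1 (gather 4 tin): tin=4
After 2 (gather 8 tin): tin=12
After 3 (craft pipe): pipe=1 tin=10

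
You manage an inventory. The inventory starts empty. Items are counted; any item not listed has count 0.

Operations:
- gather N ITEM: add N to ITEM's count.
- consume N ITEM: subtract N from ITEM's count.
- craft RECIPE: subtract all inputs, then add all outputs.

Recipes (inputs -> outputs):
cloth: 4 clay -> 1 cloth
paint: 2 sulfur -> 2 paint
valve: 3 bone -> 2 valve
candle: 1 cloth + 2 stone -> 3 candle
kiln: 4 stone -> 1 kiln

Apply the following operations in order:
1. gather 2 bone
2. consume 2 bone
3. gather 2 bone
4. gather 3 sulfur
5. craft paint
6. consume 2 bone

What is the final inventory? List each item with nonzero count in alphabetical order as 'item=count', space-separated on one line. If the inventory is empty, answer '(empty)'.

Answer: paint=2 sulfur=1

Derivation:
After 1 (gather 2 bone): bone=2
After 2 (consume 2 bone): (empty)
After 3 (gather 2 bone): bone=2
After 4 (gather 3 sulfur): bone=2 sulfur=3
After 5 (craft paint): bone=2 paint=2 sulfur=1
After 6 (consume 2 bone): paint=2 sulfur=1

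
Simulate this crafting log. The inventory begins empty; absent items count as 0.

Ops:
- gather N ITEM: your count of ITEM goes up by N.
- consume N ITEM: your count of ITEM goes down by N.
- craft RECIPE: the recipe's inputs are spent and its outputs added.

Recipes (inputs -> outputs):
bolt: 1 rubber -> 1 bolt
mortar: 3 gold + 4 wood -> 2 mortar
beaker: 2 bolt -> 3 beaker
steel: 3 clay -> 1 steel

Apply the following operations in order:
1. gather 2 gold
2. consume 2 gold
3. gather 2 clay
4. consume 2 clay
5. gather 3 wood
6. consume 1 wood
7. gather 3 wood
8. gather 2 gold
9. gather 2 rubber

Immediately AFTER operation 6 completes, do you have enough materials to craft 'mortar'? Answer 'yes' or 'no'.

After 1 (gather 2 gold): gold=2
After 2 (consume 2 gold): (empty)
After 3 (gather 2 clay): clay=2
After 4 (consume 2 clay): (empty)
After 5 (gather 3 wood): wood=3
After 6 (consume 1 wood): wood=2

Answer: no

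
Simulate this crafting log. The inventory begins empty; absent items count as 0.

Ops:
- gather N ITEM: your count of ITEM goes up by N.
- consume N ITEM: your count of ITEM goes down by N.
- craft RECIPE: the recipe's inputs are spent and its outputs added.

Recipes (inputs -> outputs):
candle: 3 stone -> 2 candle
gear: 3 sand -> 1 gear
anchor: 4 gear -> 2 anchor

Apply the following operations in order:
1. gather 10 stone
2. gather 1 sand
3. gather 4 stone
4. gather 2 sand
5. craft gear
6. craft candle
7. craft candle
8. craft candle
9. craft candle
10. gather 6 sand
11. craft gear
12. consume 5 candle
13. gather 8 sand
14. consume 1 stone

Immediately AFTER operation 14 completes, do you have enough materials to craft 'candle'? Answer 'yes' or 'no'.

Answer: no

Derivation:
After 1 (gather 10 stone): stone=10
After 2 (gather 1 sand): sand=1 stone=10
After 3 (gather 4 stone): sand=1 stone=14
After 4 (gather 2 sand): sand=3 stone=14
After 5 (craft gear): gear=1 stone=14
After 6 (craft candle): candle=2 gear=1 stone=11
After 7 (craft candle): candle=4 gear=1 stone=8
After 8 (craft candle): candle=6 gear=1 stone=5
After 9 (craft candle): candle=8 gear=1 stone=2
After 10 (gather 6 sand): candle=8 gear=1 sand=6 stone=2
After 11 (craft gear): candle=8 gear=2 sand=3 stone=2
After 12 (consume 5 candle): candle=3 gear=2 sand=3 stone=2
After 13 (gather 8 sand): candle=3 gear=2 sand=11 stone=2
After 14 (consume 1 stone): candle=3 gear=2 sand=11 stone=1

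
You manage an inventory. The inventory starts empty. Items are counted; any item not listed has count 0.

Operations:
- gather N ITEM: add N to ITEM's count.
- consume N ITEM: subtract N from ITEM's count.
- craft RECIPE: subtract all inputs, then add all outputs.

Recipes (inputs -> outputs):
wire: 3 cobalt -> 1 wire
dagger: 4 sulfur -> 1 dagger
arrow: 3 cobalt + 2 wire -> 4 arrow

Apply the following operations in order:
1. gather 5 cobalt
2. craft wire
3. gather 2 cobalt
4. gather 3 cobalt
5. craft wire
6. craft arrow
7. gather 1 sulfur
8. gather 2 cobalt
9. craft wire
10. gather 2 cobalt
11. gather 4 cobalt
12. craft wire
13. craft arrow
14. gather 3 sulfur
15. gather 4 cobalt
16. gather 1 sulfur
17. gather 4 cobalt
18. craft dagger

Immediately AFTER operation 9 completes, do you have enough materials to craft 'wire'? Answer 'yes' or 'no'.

Answer: no

Derivation:
After 1 (gather 5 cobalt): cobalt=5
After 2 (craft wire): cobalt=2 wire=1
After 3 (gather 2 cobalt): cobalt=4 wire=1
After 4 (gather 3 cobalt): cobalt=7 wire=1
After 5 (craft wire): cobalt=4 wire=2
After 6 (craft arrow): arrow=4 cobalt=1
After 7 (gather 1 sulfur): arrow=4 cobalt=1 sulfur=1
After 8 (gather 2 cobalt): arrow=4 cobalt=3 sulfur=1
After 9 (craft wire): arrow=4 sulfur=1 wire=1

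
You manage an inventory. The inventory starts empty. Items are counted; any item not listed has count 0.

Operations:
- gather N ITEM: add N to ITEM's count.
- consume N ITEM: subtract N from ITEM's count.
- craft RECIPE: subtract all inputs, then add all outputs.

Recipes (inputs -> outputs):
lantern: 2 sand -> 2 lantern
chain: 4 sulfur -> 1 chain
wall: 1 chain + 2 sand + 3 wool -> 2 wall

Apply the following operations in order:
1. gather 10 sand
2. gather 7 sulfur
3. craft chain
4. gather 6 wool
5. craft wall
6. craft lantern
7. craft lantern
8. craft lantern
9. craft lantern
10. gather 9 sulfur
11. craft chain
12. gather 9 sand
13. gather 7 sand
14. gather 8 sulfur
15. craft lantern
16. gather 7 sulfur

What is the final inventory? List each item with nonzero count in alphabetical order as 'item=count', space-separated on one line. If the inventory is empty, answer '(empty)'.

Answer: chain=1 lantern=10 sand=14 sulfur=23 wall=2 wool=3

Derivation:
After 1 (gather 10 sand): sand=10
After 2 (gather 7 sulfur): sand=10 sulfur=7
After 3 (craft chain): chain=1 sand=10 sulfur=3
After 4 (gather 6 wool): chain=1 sand=10 sulfur=3 wool=6
After 5 (craft wall): sand=8 sulfur=3 wall=2 wool=3
After 6 (craft lantern): lantern=2 sand=6 sulfur=3 wall=2 wool=3
After 7 (craft lantern): lantern=4 sand=4 sulfur=3 wall=2 wool=3
After 8 (craft lantern): lantern=6 sand=2 sulfur=3 wall=2 wool=3
After 9 (craft lantern): lantern=8 sulfur=3 wall=2 wool=3
After 10 (gather 9 sulfur): lantern=8 sulfur=12 wall=2 wool=3
After 11 (craft chain): chain=1 lantern=8 sulfur=8 wall=2 wool=3
After 12 (gather 9 sand): chain=1 lantern=8 sand=9 sulfur=8 wall=2 wool=3
After 13 (gather 7 sand): chain=1 lantern=8 sand=16 sulfur=8 wall=2 wool=3
After 14 (gather 8 sulfur): chain=1 lantern=8 sand=16 sulfur=16 wall=2 wool=3
After 15 (craft lantern): chain=1 lantern=10 sand=14 sulfur=16 wall=2 wool=3
After 16 (gather 7 sulfur): chain=1 lantern=10 sand=14 sulfur=23 wall=2 wool=3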